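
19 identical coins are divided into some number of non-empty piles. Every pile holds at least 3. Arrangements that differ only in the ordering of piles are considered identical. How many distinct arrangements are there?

A partial list (first 12 by largest part):
19
3,16
4,15
5,14
6,13
3,3,13
7,12
3,4,12
8,11
3,5,11
4,4,11
9,10
…and 27 more, for 39 total.

39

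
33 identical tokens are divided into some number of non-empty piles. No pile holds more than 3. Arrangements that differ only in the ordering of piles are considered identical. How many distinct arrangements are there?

Direct enumeration gives 108 partitions.

108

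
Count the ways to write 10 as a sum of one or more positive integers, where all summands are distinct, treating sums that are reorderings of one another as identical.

10

The partitions of 10 that satisfy the conditions:
10
9,1
8,2
7,3
7,2,1
6,4
6,3,1
5,4,1
5,3,2
4,3,2,1
Counting gives 10.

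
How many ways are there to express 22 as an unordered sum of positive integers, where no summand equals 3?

512

A full systematic count gives 512.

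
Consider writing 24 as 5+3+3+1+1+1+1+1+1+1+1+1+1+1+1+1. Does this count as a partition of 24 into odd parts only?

The parts sum to 24, and the condition 'every summand is odd' holds.

Yes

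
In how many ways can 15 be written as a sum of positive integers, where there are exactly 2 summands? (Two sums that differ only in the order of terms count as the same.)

Listing the qualifying partitions of 15:
1+14
2+13
3+12
4+11
5+10
6+9
7+8

7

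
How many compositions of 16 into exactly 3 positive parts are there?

105

Equivalently, choose which 2 of the 15 gaps become plus signs: C(15,2) = 105.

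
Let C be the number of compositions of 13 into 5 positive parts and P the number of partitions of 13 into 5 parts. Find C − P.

477

Ordered (compositions into 5 parts): C(12,4) = 495.
Partitions of 13 into exactly 5 parts: 18.
Difference: 495 − 18 = 477.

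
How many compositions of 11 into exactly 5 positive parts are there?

Place 4 bars in the 10 internal gaps of a row of 11 dots: C(10,4) = 210.

210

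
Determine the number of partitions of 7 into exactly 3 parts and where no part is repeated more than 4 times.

4

The partitions of 7 that satisfy the conditions:
5,1,1
4,2,1
3,3,1
3,2,2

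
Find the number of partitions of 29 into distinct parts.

256

Direct enumeration gives 256 partitions.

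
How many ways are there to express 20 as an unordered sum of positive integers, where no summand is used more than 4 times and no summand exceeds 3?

4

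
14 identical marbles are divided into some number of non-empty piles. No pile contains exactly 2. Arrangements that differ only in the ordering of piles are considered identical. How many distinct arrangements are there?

A partial list (first 12 by largest part):
14
1, 13
1, 1, 12
3, 11
1, 1, 1, 11
4, 10
1, 3, 10
1, 1, 1, 1, 10
5, 9
1, 4, 9
1, 1, 3, 9
1, 1, 1, 1, 1, 9
…and 46 more, for 58 total.

58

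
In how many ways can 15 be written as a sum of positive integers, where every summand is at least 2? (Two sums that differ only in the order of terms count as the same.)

There are too many to list fully; the first 12 (by largest part) are:
15
13, 2
12, 3
11, 4
11, 2, 2
10, 5
10, 3, 2
9, 6
9, 4, 2
9, 3, 3
9, 2, 2, 2
8, 7
…and 29 more, for 41 total.

41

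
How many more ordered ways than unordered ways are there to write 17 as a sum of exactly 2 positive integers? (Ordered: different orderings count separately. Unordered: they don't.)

8

Ordered (compositions into 2 parts): C(16,1) = 16.
Unordered (partitions into 2 parts): 8.
Difference: 16 − 8 = 8.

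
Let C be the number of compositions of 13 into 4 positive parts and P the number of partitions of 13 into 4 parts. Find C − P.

Ordered (compositions into 4 parts): C(12,3) = 220.
Unordered (partitions into 4 parts): 18.
Difference: 220 − 18 = 202.

202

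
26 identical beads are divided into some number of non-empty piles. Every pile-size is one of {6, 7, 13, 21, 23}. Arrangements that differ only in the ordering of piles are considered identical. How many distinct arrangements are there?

Listing the qualifying partitions of 26:
13,13
13,7,6
7,7,6,6

3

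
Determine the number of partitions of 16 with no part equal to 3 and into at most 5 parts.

62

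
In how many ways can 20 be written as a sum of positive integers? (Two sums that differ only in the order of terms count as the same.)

627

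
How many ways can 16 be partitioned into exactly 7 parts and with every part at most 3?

Listing the qualifying partitions of 16:
3,3,3,3,2,1,1
3,3,3,2,2,2,1
3,3,2,2,2,2,2
That's 3 in total.

3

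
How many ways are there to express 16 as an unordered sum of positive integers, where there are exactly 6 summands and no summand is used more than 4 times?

A partial list (first 12 by largest part):
10,2,1,1,1,1
9,3,1,1,1,1
9,2,2,1,1,1
8,4,1,1,1,1
8,3,2,1,1,1
8,2,2,2,1,1
7,5,1,1,1,1
7,4,2,1,1,1
7,3,3,1,1,1
7,3,2,2,1,1
7,2,2,2,2,1
6,6,1,1,1,1
…and 20 more, for 32 total.

32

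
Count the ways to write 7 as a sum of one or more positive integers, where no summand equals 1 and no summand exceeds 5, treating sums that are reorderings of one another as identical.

3

The partitions of 7 that satisfy the conditions:
5 + 2
4 + 3
3 + 2 + 2
Counting gives 3.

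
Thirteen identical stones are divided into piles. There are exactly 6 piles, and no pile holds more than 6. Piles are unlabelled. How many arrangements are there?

They are:
6+3+1+1+1+1
6+2+2+1+1+1
5+4+1+1+1+1
5+3+2+1+1+1
5+2+2+2+1+1
4+4+2+1+1+1
4+3+3+1+1+1
4+3+2+2+1+1
4+2+2+2+2+1
3+3+3+2+1+1
3+3+2+2+2+1
3+2+2+2+2+2
That's 12 in total.

12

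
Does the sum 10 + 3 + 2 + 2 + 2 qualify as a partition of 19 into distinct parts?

The parts sum to 19, and the condition 'all summands are distinct' is violated.

No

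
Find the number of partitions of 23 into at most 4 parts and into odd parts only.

Enumerating:
23
21, 1, 1
19, 3, 1
17, 5, 1
17, 3, 3
15, 7, 1
15, 5, 3
13, 9, 1
13, 7, 3
13, 5, 5
11, 11, 1
11, 9, 3
11, 7, 5
9, 9, 5
9, 7, 7
Counting gives 15.

15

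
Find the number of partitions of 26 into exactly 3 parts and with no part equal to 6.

A partial list (first 12 by largest part):
24+1+1
23+2+1
22+3+1
22+2+2
21+4+1
21+3+2
20+5+1
20+4+2
20+3+3
19+5+2
19+4+3
18+7+1
…and 34 more, for 46 total.

46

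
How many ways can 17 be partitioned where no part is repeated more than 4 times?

205

There are 205 such partitions.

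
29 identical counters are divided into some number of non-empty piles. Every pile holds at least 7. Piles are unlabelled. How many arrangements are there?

20

Enumerating:
29
22 + 7
21 + 8
20 + 9
19 + 10
18 + 11
17 + 12
16 + 13
15 + 14
15 + 7 + 7
14 + 8 + 7
13 + 9 + 7
13 + 8 + 8
12 + 10 + 7
12 + 9 + 8
11 + 11 + 7
11 + 10 + 8
11 + 9 + 9
10 + 10 + 9
8 + 7 + 7 + 7
That's 20 in total.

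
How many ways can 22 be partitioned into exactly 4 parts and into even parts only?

11

The partitions of 22 that satisfy the conditions:
16 + 2 + 2 + 2
14 + 4 + 2 + 2
12 + 6 + 2 + 2
12 + 4 + 4 + 2
10 + 8 + 2 + 2
10 + 6 + 4 + 2
10 + 4 + 4 + 4
8 + 8 + 4 + 2
8 + 6 + 6 + 2
8 + 6 + 4 + 4
6 + 6 + 6 + 4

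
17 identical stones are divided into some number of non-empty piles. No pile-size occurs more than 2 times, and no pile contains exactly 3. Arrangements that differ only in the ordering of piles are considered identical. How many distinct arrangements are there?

59

There are too many to list fully; the first 12 (by largest part) are:
17
16,1
15,2
15,1,1
14,2,1
13,4
13,2,2
13,2,1,1
12,5
12,4,1
12,2,2,1
11,6
…and 47 more, for 59 total.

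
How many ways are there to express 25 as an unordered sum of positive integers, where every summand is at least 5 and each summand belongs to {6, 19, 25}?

They are:
25
19+6
Counting gives 2.

2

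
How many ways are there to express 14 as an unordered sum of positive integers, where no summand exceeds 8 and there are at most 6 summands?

71

There are 71 such partitions.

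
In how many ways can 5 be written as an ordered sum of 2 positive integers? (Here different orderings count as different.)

Place 1 bars in the 4 internal gaps of a row of 5 dots: C(4,1) = 4.

4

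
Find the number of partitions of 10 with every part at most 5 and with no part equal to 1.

The partitions of 10 that satisfy the conditions:
5+5
5+3+2
4+4+2
4+3+3
4+2+2+2
3+3+2+2
2+2+2+2+2

7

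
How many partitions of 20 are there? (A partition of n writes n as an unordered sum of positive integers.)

There are 627 such partitions.

627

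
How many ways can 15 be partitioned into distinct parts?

A partial list (first 12 by largest part):
15
14 + 1
13 + 2
12 + 3
12 + 2 + 1
11 + 4
11 + 3 + 1
10 + 5
10 + 4 + 1
10 + 3 + 2
9 + 6
9 + 5 + 1
…and 15 more, for 27 total.

27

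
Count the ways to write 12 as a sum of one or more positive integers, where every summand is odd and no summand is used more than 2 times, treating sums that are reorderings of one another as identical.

6

Listing the qualifying partitions of 12:
11,1
9,3
7,5
7,3,1,1
5,5,1,1
5,3,3,1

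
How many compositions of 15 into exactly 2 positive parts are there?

14

Place 1 bars in the 14 internal gaps of a row of 15 dots: C(14,1) = 14.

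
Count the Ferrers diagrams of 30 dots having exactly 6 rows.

There are 532 such partitions.

532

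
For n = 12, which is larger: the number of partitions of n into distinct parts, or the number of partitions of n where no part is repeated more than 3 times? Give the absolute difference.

35

Partitions of 12 into distinct parts: 15.
Partitions of 12 where no part is repeated more than 3 times: 50.
|15 − 50| = 35.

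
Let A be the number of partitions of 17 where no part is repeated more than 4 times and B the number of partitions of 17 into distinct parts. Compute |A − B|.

Partitions of 17 where no part is repeated more than 4 times: 205.
Partitions of 17 into distinct parts: 38.
|205 − 38| = 167.

167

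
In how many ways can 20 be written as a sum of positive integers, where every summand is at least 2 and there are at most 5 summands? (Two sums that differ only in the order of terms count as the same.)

98

Direct enumeration gives 98 partitions.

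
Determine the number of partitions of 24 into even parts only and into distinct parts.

15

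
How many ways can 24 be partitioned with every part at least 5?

There are too many to list fully; the first 12 (by largest part) are:
24
19, 5
18, 6
17, 7
16, 8
15, 9
14, 10
14, 5, 5
13, 11
13, 6, 5
12, 12
12, 7, 5
…and 14 more, for 26 total.

26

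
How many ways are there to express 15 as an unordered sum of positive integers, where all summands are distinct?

27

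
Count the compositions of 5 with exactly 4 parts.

4

By stars and bars with positive parts, the count is C(4,3) = 4.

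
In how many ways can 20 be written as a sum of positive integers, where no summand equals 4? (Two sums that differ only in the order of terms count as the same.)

Counting exhaustively, 396 partitions satisfy the conditions.

396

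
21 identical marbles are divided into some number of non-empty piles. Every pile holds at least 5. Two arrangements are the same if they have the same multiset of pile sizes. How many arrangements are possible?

15

The partitions of 21 that satisfy the conditions:
21
16,5
15,6
14,7
13,8
12,9
11,10
11,5,5
10,6,5
9,7,5
9,6,6
8,8,5
8,7,6
7,7,7
6,5,5,5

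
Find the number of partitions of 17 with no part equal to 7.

There are 255 such partitions.

255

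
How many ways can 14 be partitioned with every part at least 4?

7

They are:
14
10+4
9+5
8+6
7+7
6+4+4
5+5+4
That's 7 in total.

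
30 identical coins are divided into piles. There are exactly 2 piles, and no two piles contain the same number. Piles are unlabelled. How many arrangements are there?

They are:
29,1
28,2
27,3
26,4
25,5
24,6
23,7
22,8
21,9
20,10
19,11
18,12
17,13
16,14
Counting gives 14.

14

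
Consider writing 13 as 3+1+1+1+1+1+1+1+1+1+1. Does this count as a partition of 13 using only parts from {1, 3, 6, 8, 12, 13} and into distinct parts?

No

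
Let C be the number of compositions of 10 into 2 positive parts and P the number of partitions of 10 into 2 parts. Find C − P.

4

Compositions: C(9,1) = 9.
Partitions of 10 into exactly 2 parts: 5.
Difference: 9 − 5 = 4.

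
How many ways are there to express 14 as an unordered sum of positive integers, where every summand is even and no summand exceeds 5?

4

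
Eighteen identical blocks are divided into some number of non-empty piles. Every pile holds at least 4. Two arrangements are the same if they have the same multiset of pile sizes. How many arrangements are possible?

16

The partitions of 18 that satisfy the conditions:
18
14, 4
13, 5
12, 6
11, 7
10, 8
10, 4, 4
9, 9
9, 5, 4
8, 6, 4
8, 5, 5
7, 7, 4
7, 6, 5
6, 6, 6
6, 4, 4, 4
5, 5, 4, 4
Counting gives 16.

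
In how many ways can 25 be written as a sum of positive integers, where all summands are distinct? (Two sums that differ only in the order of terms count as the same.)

142

There are 142 such partitions.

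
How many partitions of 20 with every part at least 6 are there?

8

Enumerating:
20
14 + 6
13 + 7
12 + 8
11 + 9
10 + 10
8 + 6 + 6
7 + 7 + 6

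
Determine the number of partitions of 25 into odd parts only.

Direct enumeration gives 142 partitions.

142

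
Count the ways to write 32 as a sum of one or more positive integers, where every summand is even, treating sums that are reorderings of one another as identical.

231

Counting exhaustively, 231 partitions satisfy the conditions.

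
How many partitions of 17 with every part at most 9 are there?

Systematic enumeration (by largest part, then next-largest, …) yields 252.

252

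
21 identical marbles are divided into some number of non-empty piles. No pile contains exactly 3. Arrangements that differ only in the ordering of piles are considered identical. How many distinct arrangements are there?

407

Counting exhaustively, 407 partitions satisfy the conditions.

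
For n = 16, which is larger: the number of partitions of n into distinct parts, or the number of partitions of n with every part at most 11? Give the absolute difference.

187

Partitions of 16 into distinct parts: 32.
Partitions of 16 with every part at most 11: 219.
|32 − 219| = 187.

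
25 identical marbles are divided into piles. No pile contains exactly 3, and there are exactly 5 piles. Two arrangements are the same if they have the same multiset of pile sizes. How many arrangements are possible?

Enumerating by decreasing first part gives 108 partitions in all.

108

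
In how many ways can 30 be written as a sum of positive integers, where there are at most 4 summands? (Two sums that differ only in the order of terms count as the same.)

297

There are 297 such partitions.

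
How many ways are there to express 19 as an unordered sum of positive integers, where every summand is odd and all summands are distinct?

6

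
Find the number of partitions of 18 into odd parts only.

A partial list (first 12 by largest part):
17, 1
15, 3
15, 1, 1, 1
13, 5
13, 3, 1, 1
13, 1, 1, 1, 1, 1
11, 7
11, 5, 1, 1
11, 3, 3, 1
11, 3, 1, 1, 1, 1
11, 1, 1, 1, 1, 1, 1, 1
9, 9
…and 34 more, for 46 total.

46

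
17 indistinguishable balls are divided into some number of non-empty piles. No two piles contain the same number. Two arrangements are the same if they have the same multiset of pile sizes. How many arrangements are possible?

A partial list (first 12 by largest part):
17
1,16
2,15
3,14
1,2,14
4,13
1,3,13
5,12
1,4,12
2,3,12
6,11
1,5,11
…and 26 more, for 38 total.

38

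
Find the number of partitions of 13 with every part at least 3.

10

Listing the qualifying partitions of 13:
13
3, 10
4, 9
5, 8
6, 7
3, 3, 7
3, 4, 6
3, 5, 5
4, 4, 5
3, 3, 3, 4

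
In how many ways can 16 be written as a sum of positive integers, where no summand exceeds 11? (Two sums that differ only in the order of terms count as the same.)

219

Enumerating by decreasing first part gives 219 partitions in all.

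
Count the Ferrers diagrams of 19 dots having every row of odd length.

A partial list (first 12 by largest part):
19
1 + 1 + 17
1 + 3 + 15
1 + 1 + 1 + 1 + 15
1 + 5 + 13
3 + 3 + 13
1 + 1 + 1 + 3 + 13
1 + 1 + 1 + 1 + 1 + 1 + 13
1 + 7 + 11
3 + 5 + 11
1 + 1 + 1 + 5 + 11
1 + 1 + 3 + 3 + 11
…and 42 more, for 54 total.

54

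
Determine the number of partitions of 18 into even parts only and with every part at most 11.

23

Enumerating:
10, 8
10, 6, 2
10, 4, 4
10, 4, 2, 2
10, 2, 2, 2, 2
8, 8, 2
8, 6, 4
8, 6, 2, 2
8, 4, 4, 2
8, 4, 2, 2, 2
8, 2, 2, 2, 2, 2
6, 6, 6
6, 6, 4, 2
6, 6, 2, 2, 2
6, 4, 4, 4
6, 4, 4, 2, 2
6, 4, 2, 2, 2, 2
6, 2, 2, 2, 2, 2, 2
4, 4, 4, 4, 2
4, 4, 4, 2, 2, 2
4, 4, 2, 2, 2, 2, 2
4, 2, 2, 2, 2, 2, 2, 2
2, 2, 2, 2, 2, 2, 2, 2, 2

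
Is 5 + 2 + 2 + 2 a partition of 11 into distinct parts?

No

The parts sum to 11, and the condition 'all summands are distinct' is violated.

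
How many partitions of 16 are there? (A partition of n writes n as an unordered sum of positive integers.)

A full systematic count gives 231.

231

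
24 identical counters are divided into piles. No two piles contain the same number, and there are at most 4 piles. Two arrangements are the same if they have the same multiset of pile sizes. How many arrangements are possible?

96

Systematic enumeration (by largest part, then next-largest, …) yields 96.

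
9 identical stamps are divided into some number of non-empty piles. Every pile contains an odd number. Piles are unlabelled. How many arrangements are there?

They are:
9
1 + 1 + 7
1 + 3 + 5
1 + 1 + 1 + 1 + 5
3 + 3 + 3
1 + 1 + 1 + 3 + 3
1 + 1 + 1 + 1 + 1 + 1 + 3
1 + 1 + 1 + 1 + 1 + 1 + 1 + 1 + 1

8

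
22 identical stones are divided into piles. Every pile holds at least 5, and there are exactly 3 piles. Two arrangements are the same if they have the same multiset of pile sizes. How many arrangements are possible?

8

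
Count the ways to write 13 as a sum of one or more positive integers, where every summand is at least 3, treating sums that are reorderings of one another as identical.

10

Listing the qualifying partitions of 13:
13
10+3
9+4
8+5
7+6
7+3+3
6+4+3
5+5+3
5+4+4
4+3+3+3
Counting gives 10.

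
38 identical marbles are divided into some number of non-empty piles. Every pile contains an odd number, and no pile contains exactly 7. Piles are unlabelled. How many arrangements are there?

524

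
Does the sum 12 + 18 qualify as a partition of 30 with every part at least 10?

The parts sum to 30, and the condition 'every summand is at least 10' holds.

Yes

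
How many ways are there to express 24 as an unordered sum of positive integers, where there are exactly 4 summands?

Direct enumeration gives 108 partitions.

108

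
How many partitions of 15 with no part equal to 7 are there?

Enumerating by decreasing first part gives 154 partitions in all.

154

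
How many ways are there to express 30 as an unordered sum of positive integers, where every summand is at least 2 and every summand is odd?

40

A partial list (first 12 by largest part):
27 + 3
25 + 5
23 + 7
21 + 9
21 + 3 + 3 + 3
19 + 11
19 + 5 + 3 + 3
17 + 13
17 + 7 + 3 + 3
17 + 5 + 5 + 3
15 + 15
15 + 9 + 3 + 3
…and 28 more, for 40 total.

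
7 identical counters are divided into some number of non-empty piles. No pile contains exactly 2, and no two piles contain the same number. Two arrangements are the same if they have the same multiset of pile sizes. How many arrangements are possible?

3

They are:
7
6+1
4+3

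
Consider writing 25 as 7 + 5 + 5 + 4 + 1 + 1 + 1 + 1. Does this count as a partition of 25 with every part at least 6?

No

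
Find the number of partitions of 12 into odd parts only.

Listing the qualifying partitions of 12:
11,1
9,3
9,1,1,1
7,5
7,3,1,1
7,1,1,1,1,1
5,5,1,1
5,3,3,1
5,3,1,1,1,1
5,1,1,1,1,1,1,1
3,3,3,3
3,3,3,1,1,1
3,3,1,1,1,1,1,1
3,1,1,1,1,1,1,1,1,1
1,1,1,1,1,1,1,1,1,1,1,1

15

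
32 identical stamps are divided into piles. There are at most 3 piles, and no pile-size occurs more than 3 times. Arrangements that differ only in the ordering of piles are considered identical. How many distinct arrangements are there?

102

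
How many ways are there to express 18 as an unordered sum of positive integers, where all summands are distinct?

46

A partial list (first 12 by largest part):
18
17 + 1
16 + 2
15 + 3
15 + 2 + 1
14 + 4
14 + 3 + 1
13 + 5
13 + 4 + 1
13 + 3 + 2
12 + 6
12 + 5 + 1
…and 34 more, for 46 total.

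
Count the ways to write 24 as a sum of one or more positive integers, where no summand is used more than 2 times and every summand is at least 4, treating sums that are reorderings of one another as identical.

There are too many to list fully; the first 12 (by largest part) are:
24
20, 4
19, 5
18, 6
17, 7
16, 8
16, 4, 4
15, 9
15, 5, 4
14, 10
14, 6, 4
14, 5, 5
…and 29 more, for 41 total.

41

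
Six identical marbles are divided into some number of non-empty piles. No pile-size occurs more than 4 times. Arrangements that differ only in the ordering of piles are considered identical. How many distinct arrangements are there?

10

The partitions of 6 that satisfy the conditions:
6
5+1
4+2
4+1+1
3+3
3+2+1
3+1+1+1
2+2+2
2+2+1+1
2+1+1+1+1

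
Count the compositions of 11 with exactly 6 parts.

252

A composition of 11 into 6 positive parts is chosen by placing 5 dividers among the 10 gaps between 11 units: C(10,5) = 252.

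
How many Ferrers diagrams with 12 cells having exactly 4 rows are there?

15

The partitions of 12 that satisfy the conditions:
9 + 1 + 1 + 1
8 + 2 + 1 + 1
7 + 3 + 1 + 1
7 + 2 + 2 + 1
6 + 4 + 1 + 1
6 + 3 + 2 + 1
6 + 2 + 2 + 2
5 + 5 + 1 + 1
5 + 4 + 2 + 1
5 + 3 + 3 + 1
5 + 3 + 2 + 2
4 + 4 + 3 + 1
4 + 4 + 2 + 2
4 + 3 + 3 + 2
3 + 3 + 3 + 3
That's 15 in total.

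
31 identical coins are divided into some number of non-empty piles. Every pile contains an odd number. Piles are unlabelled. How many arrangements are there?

Direct enumeration gives 340 partitions.

340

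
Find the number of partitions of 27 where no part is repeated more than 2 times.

Direct enumeration gives 731 partitions.

731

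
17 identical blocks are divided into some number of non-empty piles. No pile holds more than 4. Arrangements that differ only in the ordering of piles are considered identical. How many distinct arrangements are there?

A full systematic count gives 72.

72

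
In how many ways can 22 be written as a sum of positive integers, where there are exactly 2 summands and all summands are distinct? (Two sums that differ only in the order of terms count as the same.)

10

The partitions of 22 that satisfy the conditions:
21, 1
20, 2
19, 3
18, 4
17, 5
16, 6
15, 7
14, 8
13, 9
12, 10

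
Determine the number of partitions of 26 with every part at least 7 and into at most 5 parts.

13

Enumerating:
26
19 + 7
18 + 8
17 + 9
16 + 10
15 + 11
14 + 12
13 + 13
12 + 7 + 7
11 + 8 + 7
10 + 9 + 7
10 + 8 + 8
9 + 9 + 8
That's 13 in total.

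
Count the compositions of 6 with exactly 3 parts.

Equivalently, choose which 2 of the 5 gaps become plus signs: C(5,2) = 10.

10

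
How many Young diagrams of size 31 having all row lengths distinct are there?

340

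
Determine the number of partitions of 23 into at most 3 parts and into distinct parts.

45

There are too many to list fully; the first 12 (by largest part) are:
23
1,22
2,21
3,20
1,2,20
4,19
1,3,19
5,18
1,4,18
2,3,18
6,17
1,5,17
…and 33 more, for 45 total.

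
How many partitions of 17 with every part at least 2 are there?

There are too many to list fully; the first 12 (by largest part) are:
17
2 + 15
3 + 14
4 + 13
2 + 2 + 13
5 + 12
2 + 3 + 12
6 + 11
2 + 4 + 11
3 + 3 + 11
2 + 2 + 2 + 11
7 + 10
…and 54 more, for 66 total.

66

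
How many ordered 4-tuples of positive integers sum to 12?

165

Equivalently, choose which 3 of the 11 gaps become plus signs: C(11,3) = 165.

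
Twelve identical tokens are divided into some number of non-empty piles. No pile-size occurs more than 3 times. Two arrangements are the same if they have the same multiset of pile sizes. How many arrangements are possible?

50

A partial list (first 12 by largest part):
12
11 + 1
10 + 2
10 + 1 + 1
9 + 3
9 + 2 + 1
9 + 1 + 1 + 1
8 + 4
8 + 3 + 1
8 + 2 + 2
8 + 2 + 1 + 1
7 + 5
…and 38 more, for 50 total.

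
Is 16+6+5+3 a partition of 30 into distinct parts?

Yes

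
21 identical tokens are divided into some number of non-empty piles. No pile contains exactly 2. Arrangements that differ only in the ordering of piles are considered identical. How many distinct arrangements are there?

Enumerating by decreasing first part gives 302 partitions in all.

302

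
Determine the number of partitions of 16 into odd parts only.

A partial list (first 12 by largest part):
15 + 1
13 + 3
13 + 1 + 1 + 1
11 + 5
11 + 3 + 1 + 1
11 + 1 + 1 + 1 + 1 + 1
9 + 7
9 + 5 + 1 + 1
9 + 3 + 3 + 1
9 + 3 + 1 + 1 + 1 + 1
9 + 1 + 1 + 1 + 1 + 1 + 1 + 1
7 + 7 + 1 + 1
…and 20 more, for 32 total.

32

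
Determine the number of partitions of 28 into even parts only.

Direct enumeration gives 135 partitions.

135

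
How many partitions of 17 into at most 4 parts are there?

72

Enumerating by decreasing first part gives 72 partitions in all.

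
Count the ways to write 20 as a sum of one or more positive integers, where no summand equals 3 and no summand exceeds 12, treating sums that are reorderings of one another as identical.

Direct enumeration gives 297 partitions.

297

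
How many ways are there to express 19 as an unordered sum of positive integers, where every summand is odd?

A partial list (first 12 by largest part):
19
17,1,1
15,3,1
15,1,1,1,1
13,5,1
13,3,3
13,3,1,1,1
13,1,1,1,1,1,1
11,7,1
11,5,3
11,5,1,1,1
11,3,3,1,1
…and 42 more, for 54 total.

54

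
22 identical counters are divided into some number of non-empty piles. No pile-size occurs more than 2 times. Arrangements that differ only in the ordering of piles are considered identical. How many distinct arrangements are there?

Counting exhaustively, 297 partitions satisfy the conditions.

297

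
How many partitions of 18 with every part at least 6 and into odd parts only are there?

2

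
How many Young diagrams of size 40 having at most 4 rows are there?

632

Enumerating by decreasing first part gives 632 partitions in all.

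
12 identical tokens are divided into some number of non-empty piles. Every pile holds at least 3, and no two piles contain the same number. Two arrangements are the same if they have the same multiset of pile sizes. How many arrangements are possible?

5

The partitions of 12 that satisfy the conditions:
12
9, 3
8, 4
7, 5
5, 4, 3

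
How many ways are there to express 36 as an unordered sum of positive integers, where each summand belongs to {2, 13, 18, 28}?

They are:
2+2+2+2+28
18+18
2+2+2+2+2+2+2+2+2+18
2+2+2+2+2+13+13
2+2+2+2+2+2+2+2+2+2+2+2+2+2+2+2+2+2

5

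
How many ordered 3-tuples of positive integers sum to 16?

105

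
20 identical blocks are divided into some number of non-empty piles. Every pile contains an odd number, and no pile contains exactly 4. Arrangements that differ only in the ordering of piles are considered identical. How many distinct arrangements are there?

A partial list (first 12 by largest part):
19 + 1
17 + 3
17 + 1 + 1 + 1
15 + 5
15 + 3 + 1 + 1
15 + 1 + 1 + 1 + 1 + 1
13 + 7
13 + 5 + 1 + 1
13 + 3 + 3 + 1
13 + 3 + 1 + 1 + 1 + 1
13 + 1 + 1 + 1 + 1 + 1 + 1 + 1
11 + 9
…and 52 more, for 64 total.

64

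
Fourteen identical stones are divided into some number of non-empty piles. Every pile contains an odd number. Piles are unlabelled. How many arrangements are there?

Listing the qualifying partitions of 14:
13, 1
11, 3
11, 1, 1, 1
9, 5
9, 3, 1, 1
9, 1, 1, 1, 1, 1
7, 7
7, 5, 1, 1
7, 3, 3, 1
7, 3, 1, 1, 1, 1
7, 1, 1, 1, 1, 1, 1, 1
5, 5, 3, 1
5, 5, 1, 1, 1, 1
5, 3, 3, 3
5, 3, 3, 1, 1, 1
5, 3, 1, 1, 1, 1, 1, 1
5, 1, 1, 1, 1, 1, 1, 1, 1, 1
3, 3, 3, 3, 1, 1
3, 3, 3, 1, 1, 1, 1, 1
3, 3, 1, 1, 1, 1, 1, 1, 1, 1
3, 1, 1, 1, 1, 1, 1, 1, 1, 1, 1, 1
1, 1, 1, 1, 1, 1, 1, 1, 1, 1, 1, 1, 1, 1

22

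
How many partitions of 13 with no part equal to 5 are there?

79

Direct enumeration gives 79 partitions.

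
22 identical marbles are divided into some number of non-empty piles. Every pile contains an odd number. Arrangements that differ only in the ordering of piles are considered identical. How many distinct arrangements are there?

Enumerating by decreasing first part gives 89 partitions in all.

89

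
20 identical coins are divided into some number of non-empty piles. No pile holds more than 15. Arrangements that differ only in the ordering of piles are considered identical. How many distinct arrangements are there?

615

There are 615 such partitions.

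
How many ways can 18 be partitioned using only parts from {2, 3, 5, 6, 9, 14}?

23

Listing the qualifying partitions of 18:
14, 2, 2
9, 9
9, 6, 3
9, 5, 2, 2
9, 3, 3, 3
9, 3, 2, 2, 2
6, 6, 6
6, 6, 3, 3
6, 6, 2, 2, 2
6, 5, 5, 2
6, 5, 3, 2, 2
6, 3, 3, 3, 3
6, 3, 3, 2, 2, 2
6, 2, 2, 2, 2, 2, 2
5, 5, 5, 3
5, 5, 3, 3, 2
5, 5, 2, 2, 2, 2
5, 3, 3, 3, 2, 2
5, 3, 2, 2, 2, 2, 2
3, 3, 3, 3, 3, 3
3, 3, 3, 3, 2, 2, 2
3, 3, 2, 2, 2, 2, 2, 2
2, 2, 2, 2, 2, 2, 2, 2, 2
Counting gives 23.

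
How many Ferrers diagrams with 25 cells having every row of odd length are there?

142

A full systematic count gives 142.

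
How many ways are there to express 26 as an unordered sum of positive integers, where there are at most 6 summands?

709

There are 709 such partitions.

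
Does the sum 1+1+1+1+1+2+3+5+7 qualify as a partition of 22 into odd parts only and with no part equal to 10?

The parts sum to 22, and the condition 'every summand is odd' is violated.

No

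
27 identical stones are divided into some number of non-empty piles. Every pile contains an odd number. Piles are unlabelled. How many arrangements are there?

192

Enumerating by decreasing first part gives 192 partitions in all.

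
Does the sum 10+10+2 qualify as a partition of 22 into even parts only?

Yes

The parts sum to 22, and the condition 'every summand is even' holds.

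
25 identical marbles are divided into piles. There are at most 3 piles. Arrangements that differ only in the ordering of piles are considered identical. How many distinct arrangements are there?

65

A partial list (first 12 by largest part):
25
24 + 1
23 + 2
23 + 1 + 1
22 + 3
22 + 2 + 1
21 + 4
21 + 3 + 1
21 + 2 + 2
20 + 5
20 + 4 + 1
20 + 3 + 2
…and 53 more, for 65 total.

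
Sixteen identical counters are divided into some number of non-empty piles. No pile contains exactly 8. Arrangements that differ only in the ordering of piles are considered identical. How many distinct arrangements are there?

Counting exhaustively, 209 partitions satisfy the conditions.

209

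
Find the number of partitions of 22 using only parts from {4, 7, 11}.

The partitions of 22 that satisfy the conditions:
11 + 11
11 + 7 + 4
7 + 7 + 4 + 4
That's 3 in total.

3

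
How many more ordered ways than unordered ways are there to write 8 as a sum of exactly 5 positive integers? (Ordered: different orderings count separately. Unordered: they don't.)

Compositions: C(7,4) = 35.
Partitions of 8 into exactly 5 parts: 3.
Difference: 35 − 3 = 32.

32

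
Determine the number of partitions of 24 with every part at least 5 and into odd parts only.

6

The partitions of 24 that satisfy the conditions:
19, 5
17, 7
15, 9
13, 11
9, 5, 5, 5
7, 7, 5, 5
Counting gives 6.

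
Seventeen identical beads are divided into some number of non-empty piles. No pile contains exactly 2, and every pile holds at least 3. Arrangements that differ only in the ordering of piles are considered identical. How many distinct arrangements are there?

They are:
17
14+3
13+4
12+5
11+6
11+3+3
10+7
10+4+3
9+8
9+5+3
9+4+4
8+6+3
8+5+4
8+3+3+3
7+7+3
7+6+4
7+5+5
7+4+3+3
6+6+5
6+5+3+3
6+4+4+3
5+5+4+3
5+4+4+4
5+3+3+3+3
4+4+3+3+3

25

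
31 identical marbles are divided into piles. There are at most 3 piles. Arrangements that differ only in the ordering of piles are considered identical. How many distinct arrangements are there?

Direct enumeration gives 96 partitions.

96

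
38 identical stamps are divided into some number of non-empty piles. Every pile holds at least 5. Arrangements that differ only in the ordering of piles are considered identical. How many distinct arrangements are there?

There are 236 such partitions.

236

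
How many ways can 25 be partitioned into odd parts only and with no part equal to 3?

There are too many to list fully; the first 12 (by largest part) are:
25
1 + 1 + 23
1 + 1 + 1 + 1 + 21
1 + 5 + 19
1 + 1 + 1 + 1 + 1 + 1 + 19
1 + 7 + 17
1 + 1 + 1 + 5 + 17
1 + 1 + 1 + 1 + 1 + 1 + 1 + 1 + 17
1 + 9 + 15
1 + 1 + 1 + 7 + 15
5 + 5 + 15
1 + 1 + 1 + 1 + 1 + 5 + 15
…and 41 more, for 53 total.

53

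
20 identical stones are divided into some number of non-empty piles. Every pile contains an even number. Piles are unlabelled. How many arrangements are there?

A partial list (first 12 by largest part):
20
18 + 2
16 + 4
16 + 2 + 2
14 + 6
14 + 4 + 2
14 + 2 + 2 + 2
12 + 8
12 + 6 + 2
12 + 4 + 4
12 + 4 + 2 + 2
12 + 2 + 2 + 2 + 2
…and 30 more, for 42 total.

42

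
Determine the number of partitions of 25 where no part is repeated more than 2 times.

513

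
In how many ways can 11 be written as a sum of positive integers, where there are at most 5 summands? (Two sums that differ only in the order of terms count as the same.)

37

There are too many to list fully; the first 12 (by largest part) are:
11
10,1
9,2
9,1,1
8,3
8,2,1
8,1,1,1
7,4
7,3,1
7,2,2
7,2,1,1
7,1,1,1,1
…and 25 more, for 37 total.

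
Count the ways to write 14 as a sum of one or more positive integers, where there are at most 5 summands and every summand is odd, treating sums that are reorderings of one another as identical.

10

They are:
13 + 1
11 + 3
11 + 1 + 1 + 1
9 + 5
9 + 3 + 1 + 1
7 + 7
7 + 5 + 1 + 1
7 + 3 + 3 + 1
5 + 5 + 3 + 1
5 + 3 + 3 + 3
Counting gives 10.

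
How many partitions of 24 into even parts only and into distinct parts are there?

The partitions of 24 that satisfy the conditions:
24
22 + 2
20 + 4
18 + 6
18 + 4 + 2
16 + 8
16 + 6 + 2
14 + 10
14 + 8 + 2
14 + 6 + 4
12 + 10 + 2
12 + 8 + 4
12 + 6 + 4 + 2
10 + 8 + 6
10 + 8 + 4 + 2
Counting gives 15.

15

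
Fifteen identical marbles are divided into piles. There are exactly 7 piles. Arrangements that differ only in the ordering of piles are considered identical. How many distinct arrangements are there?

21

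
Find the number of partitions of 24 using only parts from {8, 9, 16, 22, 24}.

3

The partitions of 24 that satisfy the conditions:
24
16, 8
8, 8, 8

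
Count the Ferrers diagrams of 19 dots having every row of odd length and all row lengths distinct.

The partitions of 19 that satisfy the conditions:
19
15+3+1
13+5+1
11+7+1
11+5+3
9+7+3
Counting gives 6.

6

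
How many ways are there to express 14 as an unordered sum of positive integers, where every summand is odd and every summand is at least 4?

Enumerating:
9+5
7+7
That's 2 in total.

2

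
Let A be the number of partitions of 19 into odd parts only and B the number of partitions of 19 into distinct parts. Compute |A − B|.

Partitions of 19 into odd parts only: 54.
Partitions of 19 into distinct parts: 54.
|54 − 54| = 0.

0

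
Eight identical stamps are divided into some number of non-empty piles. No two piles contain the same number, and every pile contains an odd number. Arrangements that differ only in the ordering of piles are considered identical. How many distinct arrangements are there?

Enumerating:
7,1
5,3
Counting gives 2.

2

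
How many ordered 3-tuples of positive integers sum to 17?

By stars and bars with positive parts, the count is C(16,2) = 120.

120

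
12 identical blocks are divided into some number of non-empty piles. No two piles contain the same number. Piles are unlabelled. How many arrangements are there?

15

Listing the qualifying partitions of 12:
12
11, 1
10, 2
9, 3
9, 2, 1
8, 4
8, 3, 1
7, 5
7, 4, 1
7, 3, 2
6, 5, 1
6, 4, 2
6, 3, 2, 1
5, 4, 3
5, 4, 2, 1
That's 15 in total.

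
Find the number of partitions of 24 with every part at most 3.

There are too many to list fully; the first 12 (by largest part) are:
3, 3, 3, 3, 3, 3, 3, 3
3, 3, 3, 3, 3, 3, 3, 2, 1
3, 3, 3, 3, 3, 3, 3, 1, 1, 1
3, 3, 3, 3, 3, 3, 2, 2, 2
3, 3, 3, 3, 3, 3, 2, 2, 1, 1
3, 3, 3, 3, 3, 3, 2, 1, 1, 1, 1
3, 3, 3, 3, 3, 3, 1, 1, 1, 1, 1, 1
3, 3, 3, 3, 3, 2, 2, 2, 2, 1
3, 3, 3, 3, 3, 2, 2, 2, 1, 1, 1
3, 3, 3, 3, 3, 2, 2, 1, 1, 1, 1, 1
3, 3, 3, 3, 3, 2, 1, 1, 1, 1, 1, 1, 1
3, 3, 3, 3, 3, 1, 1, 1, 1, 1, 1, 1, 1, 1
…and 49 more, for 61 total.

61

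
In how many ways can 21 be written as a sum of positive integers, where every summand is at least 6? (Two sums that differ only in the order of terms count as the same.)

They are:
21
15 + 6
14 + 7
13 + 8
12 + 9
11 + 10
9 + 6 + 6
8 + 7 + 6
7 + 7 + 7
That's 9 in total.

9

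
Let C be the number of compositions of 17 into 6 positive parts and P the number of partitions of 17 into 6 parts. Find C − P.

4324

Ordered (compositions into 6 parts): C(16,5) = 4368.
Unordered (partitions into 6 parts): 44.
Difference: 4368 − 44 = 4324.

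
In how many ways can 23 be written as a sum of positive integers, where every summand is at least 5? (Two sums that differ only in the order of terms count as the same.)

21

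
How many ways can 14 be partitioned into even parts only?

Listing the qualifying partitions of 14:
14
12+2
10+4
10+2+2
8+6
8+4+2
8+2+2+2
6+6+2
6+4+4
6+4+2+2
6+2+2+2+2
4+4+4+2
4+4+2+2+2
4+2+2+2+2+2
2+2+2+2+2+2+2

15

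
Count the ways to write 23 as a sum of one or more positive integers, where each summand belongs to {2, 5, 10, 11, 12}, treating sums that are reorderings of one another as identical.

They are:
12 + 11
12 + 5 + 2 + 2 + 2
11 + 10 + 2
11 + 5 + 5 + 2
11 + 2 + 2 + 2 + 2 + 2 + 2
10 + 5 + 2 + 2 + 2 + 2
5 + 5 + 5 + 2 + 2 + 2 + 2
5 + 2 + 2 + 2 + 2 + 2 + 2 + 2 + 2 + 2
Counting gives 8.

8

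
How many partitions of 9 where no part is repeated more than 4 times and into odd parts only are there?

6

The partitions of 9 that satisfy the conditions:
9
1,1,7
1,3,5
1,1,1,1,5
3,3,3
1,1,1,3,3
Counting gives 6.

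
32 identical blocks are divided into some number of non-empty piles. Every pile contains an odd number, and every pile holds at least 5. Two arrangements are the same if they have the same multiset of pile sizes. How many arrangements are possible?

16

Listing the qualifying partitions of 32:
27, 5
25, 7
23, 9
21, 11
19, 13
17, 15
17, 5, 5, 5
15, 7, 5, 5
13, 9, 5, 5
13, 7, 7, 5
11, 11, 5, 5
11, 9, 7, 5
11, 7, 7, 7
9, 9, 9, 5
9, 9, 7, 7
7, 5, 5, 5, 5, 5
Counting gives 16.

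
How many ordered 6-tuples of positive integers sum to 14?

1287

By stars and bars with positive parts, the count is C(13,5) = 1287.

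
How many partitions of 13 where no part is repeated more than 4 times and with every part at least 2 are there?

23

The partitions of 13 that satisfy the conditions:
13
11,2
10,3
9,4
9,2,2
8,5
8,3,2
7,6
7,4,2
7,3,3
7,2,2,2
6,5,2
6,4,3
6,3,2,2
5,5,3
5,4,4
5,4,2,2
5,3,3,2
5,2,2,2,2
4,4,3,2
4,3,3,3
4,3,2,2,2
3,3,3,2,2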